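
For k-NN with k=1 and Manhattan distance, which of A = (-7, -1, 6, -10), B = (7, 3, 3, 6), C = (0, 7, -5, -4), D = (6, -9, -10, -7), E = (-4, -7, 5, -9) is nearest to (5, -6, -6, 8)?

Distances: d(A) = 47, d(B) = 22, d(C) = 31, d(D) = 23, d(E) = 38. Nearest: B = (7, 3, 3, 6) with distance 22.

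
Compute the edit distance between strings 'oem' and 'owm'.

Let D[i][j] be the edit distance between the first i characters of 'oem' and the first j characters of 'owm', with D[i][0] = i, D[0][j] = j, and D[i][j] = D[i-1][j-1] if the characters match, else 1 + min(D[i-1][j], D[i][j-1], D[i-1][j-1]). Filling the table (rows: prefixes of 'oem', columns: prefixes of 'owm'):
     ε  o  w  m
  ε  0  1  2  3
  o  1  0  1  2
  e  2  1  1  2
  m  3  2  2  1
The bottom-right entry gives D[3][3] = 1, so no sequence of fewer than 1 edit works. Backtracking through the table gives one optimal edit sequence (1 edit):
  oem → owm (sub e→w @2)
Edit distance = 1.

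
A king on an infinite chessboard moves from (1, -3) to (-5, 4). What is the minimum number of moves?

max(|x_i - y_i|) = max(|1 - (-5)|, |-3 - 4|) = max(6, 7) = 7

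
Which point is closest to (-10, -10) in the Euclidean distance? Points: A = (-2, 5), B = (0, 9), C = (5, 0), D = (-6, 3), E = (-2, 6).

Distances: d(A) = 17, d(B) ≈ 21.4709, d(C) ≈ 18.0278, d(D) ≈ 13.6015, d(E) ≈ 17.8885. Nearest: D = (-6, 3) with distance 13.6015.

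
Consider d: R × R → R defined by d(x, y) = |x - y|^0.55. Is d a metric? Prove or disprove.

Yes. With 0 < p = 0.55 ≤ 1, d(x,y) = |x-y|^0.55 is a metric on R. Non-negativity and symmetry are immediate; |x-y|^0.55 = 0 ⟺ |x-y| = 0 ⟺ x = y. For the triangle inequality, the function t ↦ t^0.55 is subadditive on [0,∞) when p ≤ 1, so |x-z|^0.55 ≤ (|x-y| + |y-z|)^0.55 ≤ |x-y|^0.55 + |y-z|^0.55.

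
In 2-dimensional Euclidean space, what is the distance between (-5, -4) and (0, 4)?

√(Σ(x_i - y_i)²) = √((-5 - 0)² + (-4 - 4)²)
= √((-5)² + (-8)²) = √(25 + 64) = √89 ≈ 9.434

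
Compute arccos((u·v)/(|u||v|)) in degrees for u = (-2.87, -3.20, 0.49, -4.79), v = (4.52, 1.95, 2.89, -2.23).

With u = (-2.87, -3.20, 0.49, -4.79), v = (4.52, 1.95, 2.89, -2.23):
u·v = (-2.87)·4.52 + (-3.2)·1.95 + 0.49·2.89 + (-4.79)·(-2.23) = (-12.9724) + (-6.24) + 1.4161 + 10.6817 = -7.1146.
|u| = √((-2.87)² + (-3.2)² + 0.49² + (-4.79)²) = √(8.2369 + 10.24 + 0.2401 + 22.9441) = √41.6611, |v| = √(4.52² + 1.95² + 2.89² + (-2.23)²) = √(20.4304 + 3.8025 + 8.3521 + 4.9729) = √37.5579.
cos θ = (u·v)/(|u||v|) = -7.1146/(√41.6611·√37.5579) ≈ -0.17986
θ = arccos(-0.17986) ≈ 100.36°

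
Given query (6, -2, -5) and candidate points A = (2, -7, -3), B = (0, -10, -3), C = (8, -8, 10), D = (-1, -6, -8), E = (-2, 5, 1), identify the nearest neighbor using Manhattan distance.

Distances: d(A) = 11, d(B) = 16, d(C) = 23, d(D) = 14, d(E) = 21. Nearest: A = (2, -7, -3) with distance 11.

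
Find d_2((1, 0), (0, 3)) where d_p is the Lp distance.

(Σ|x_i - y_i|^2)^(1/2) = (|1 - 0|^2 + |0 - 3|^2)^(1/2)
= (1^2 + 3^2)^(1/2) = (1 + 9)^(1/2) = (10)^(1/2) ≈ 3.1623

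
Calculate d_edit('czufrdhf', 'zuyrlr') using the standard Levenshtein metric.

Let D[i][j] be the edit distance between the first i characters of 'czufrdhf' and the first j characters of 'zuyrlr', with D[i][0] = i, D[0][j] = j, and D[i][j] = D[i-1][j-1] if the characters match, else 1 + min(D[i-1][j], D[i][j-1], D[i-1][j-1]). Filling the table (rows: prefixes of 'czufrdhf', columns: prefixes of 'zuyrlr'):
     ε  z  u  y  r  l  r
  ε  0  1  2  3  4  5  6
  c  1  1  2  3  4  5  6
  z  2  1  2  3  4  5  6
  u  3  2  1  2  3  4  5
  f  4  3  2  2  3  4  5
  r  5  4  3  3  2  3  4
  d  6  5  4  4  3  3  4
  h  7  6  5  5  4  4  4
  f  8  7  6  6  5  5  5
The bottom-right entry gives D[8][6] = 5, so no sequence of fewer than 5 edits works. Backtracking through the table gives one optimal edit sequence (5 edits):
  czufrdhf → zufrdhf (del c @1)
  zufrdhf → zuyrdhf (sub f→y @3)
  zuyrdhf → zuyrhf (del d @5)
  zuyrhf → zuyrlf (sub h→l @5)
  zuyrlf → zuyrlr (sub f→r @6)
Edit distance = 5.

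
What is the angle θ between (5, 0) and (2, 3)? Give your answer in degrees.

With u = (5, 0), v = (2, 3):
u·v = 5·2 + 0·3 = 10 + 0 = 10.
|u| = √(5² + 0²) = √25, |v| = √(2² + 3²) = √13, so |u||v| = √(25·13) = √325.
cos θ = (u·v)/(|u||v|) = 10/√325 ≈ 0.5547
θ = arccos(0.5547) ≈ 56.31°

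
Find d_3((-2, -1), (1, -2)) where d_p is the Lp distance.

(Σ|x_i - y_i|^3)^(1/3) = (|-2 - 1|^3 + |-1 - (-2)|^3)^(1/3)
= (3^3 + 1^3)^(1/3) = (27 + 1)^(1/3) = (28)^(1/3) ≈ 3.0366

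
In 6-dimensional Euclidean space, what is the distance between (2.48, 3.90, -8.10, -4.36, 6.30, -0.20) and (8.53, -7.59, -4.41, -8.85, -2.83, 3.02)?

√(Σ(x_i - y_i)²) = √((2.48 - 8.53)² + (3.9 - (-7.59))² + (-8.1 - (-4.41))² + (-4.36 - (-8.85))² + (6.3 - (-2.83))² + (-0.2 - 3.02)²)
= √((-6.05)² + 11.49² + (-3.69)² + 4.49² + 9.13² + (-3.22)²) = √(36.6025 + 132.0201 + 13.6161 + 20.1601 + 83.3569 + 10.3684) = √296.1241 ≈ 17.2083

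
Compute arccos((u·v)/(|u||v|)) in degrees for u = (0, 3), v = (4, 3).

With u = (0, 3), v = (4, 3):
u·v = 0·4 + 3·3 = 0 + 9 = 9.
|u| = √(0² + 3²) = √9, |v| = √(4² + 3²) = √25, so |u||v| = √(9·25) = √225 = 15.
cos θ = (u·v)/(|u||v|) = 9/15 = 0.6
θ = arccos(0.6) ≈ 53.13°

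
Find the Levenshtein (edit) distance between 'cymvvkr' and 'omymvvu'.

Let D[i][j] be the edit distance between the first i characters of 'cymvvkr' and the first j characters of 'omymvvu', with D[i][0] = i, D[0][j] = j, and D[i][j] = D[i-1][j-1] if the characters match, else 1 + min(D[i-1][j], D[i][j-1], D[i-1][j-1]). Filling the table (rows: prefixes of 'cymvvkr', columns: prefixes of 'omymvvu'):
     ε  o  m  y  m  v  v  u
  ε  0  1  2  3  4  5  6  7
  c  1  1  2  3  4  5  6  7
  y  2  2  2  2  3  4  5  6
  m  3  3  2  3  2  3  4  5
  v  4  4  3  3  3  2  3  4
  v  5  5  4  4  4  3  2  3
  k  6  6  5  5  5  4  3  3
  r  7  7  6  6  6  5  4  4
The bottom-right entry gives D[7][7] = 4, so no sequence of fewer than 4 edits works. Backtracking through the table gives one optimal edit sequence (4 edits):
  cymvvkr → ocymvvkr (ins o @1)
  ocymvvkr → omymvvkr (sub c→m @2)
  omymvvkr → omymvvr (del k @7)
  omymvvr → omymvvu (sub r→u @7)
Edit distance = 4.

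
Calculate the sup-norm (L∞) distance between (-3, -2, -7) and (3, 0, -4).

max(|x_i - y_i|) = max(|-3 - 3|, |-2 - 0|, |-7 - (-4)|) = max(6, 2, 3) = 6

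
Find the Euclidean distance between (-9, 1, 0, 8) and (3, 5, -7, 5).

√(Σ(x_i - y_i)²) = √((-9 - 3)² + (1 - 5)² + (0 - (-7))² + (8 - 5)²)
= √((-12)² + (-4)² + 7² + 3²) = √(144 + 16 + 49 + 9) = √218 ≈ 14.7648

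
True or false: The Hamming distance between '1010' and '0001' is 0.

Differing positions: 1, 3, 4. Hamming distance = 3, so the claim that d_H = 0 is false.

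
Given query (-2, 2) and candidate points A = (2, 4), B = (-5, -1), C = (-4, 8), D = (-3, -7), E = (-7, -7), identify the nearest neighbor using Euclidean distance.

Distances: d(A) ≈ 4.4721, d(B) ≈ 4.2426, d(C) ≈ 6.3246, d(D) ≈ 9.0554, d(E) ≈ 10.2956. Nearest: B = (-5, -1) with distance 4.2426.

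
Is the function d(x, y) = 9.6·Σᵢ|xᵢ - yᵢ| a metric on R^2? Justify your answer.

Yes. The L1 (Manhattan) norm induces a metric on R^2, and multiplying a metric by a positive constant 9.6 > 0 preserves all four axioms: non-negativity (9.6·||x-y|| ≥ 0), identity (9.6·||x-y|| = 0 ⟺ ||x-y|| = 0 ⟺ x = y), symmetry (||x-y|| = ||y-x||), and the triangle inequality (9.6·||x-z|| ≤ 9.6·||x-y|| + 9.6·||y-z||). So d is a metric.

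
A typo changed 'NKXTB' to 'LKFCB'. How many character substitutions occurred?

Differing positions: 1, 3, 4. Hamming distance = 3.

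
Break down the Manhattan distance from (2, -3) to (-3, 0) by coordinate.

Σ|x_i - y_i| = |2 - (-3)| + |-3 - 0| = 5 + 3 = 8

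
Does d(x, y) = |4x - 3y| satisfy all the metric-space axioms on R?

No. d fails symmetry: d(5, 1) = |4·5 - 3·1| = |17| = 17, but d(1, 5) = |4·1 - 3·5| = |-11| = 11. Since 17 ≠ 11, d(x,y) ≠ d(y,x) in general.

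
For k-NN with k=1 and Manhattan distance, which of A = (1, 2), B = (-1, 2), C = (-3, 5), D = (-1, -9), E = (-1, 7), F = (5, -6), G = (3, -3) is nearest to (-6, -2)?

Distances: d(A) = 11, d(B) = 9, d(C) = 10, d(D) = 12, d(E) = 14, d(F) = 15, d(G) = 10. Nearest: B = (-1, 2) with distance 9.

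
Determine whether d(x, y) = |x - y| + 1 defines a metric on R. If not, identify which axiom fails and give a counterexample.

No. d fails identity of indiscernibles (specifically d(x,x) = 0): d(7, 7) = |7 - 7| + 1 = 0 + 1 = 1 ≠ 0.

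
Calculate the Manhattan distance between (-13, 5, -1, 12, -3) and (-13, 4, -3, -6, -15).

Σ|x_i - y_i| = |-13 - (-13)| + |5 - 4| + |-1 - (-3)| + |12 - (-6)| + |-3 - (-15)| = 0 + 1 + 2 + 18 + 12 = 33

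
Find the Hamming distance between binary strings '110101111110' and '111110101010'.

Differing positions: 3, 5, 6, 8, 10. Hamming distance = 5.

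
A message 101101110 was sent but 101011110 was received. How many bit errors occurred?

Differing positions: 4, 5. Hamming distance = 2.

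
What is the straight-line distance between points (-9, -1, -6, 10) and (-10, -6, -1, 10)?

√(Σ(x_i - y_i)²) = √((-9 - (-10))² + (-1 - (-6))² + (-6 - (-1))² + (10 - 10)²)
= √(1² + 5² + (-5)² + 0²) = √(1 + 25 + 25 + 0) = √51 ≈ 7.1414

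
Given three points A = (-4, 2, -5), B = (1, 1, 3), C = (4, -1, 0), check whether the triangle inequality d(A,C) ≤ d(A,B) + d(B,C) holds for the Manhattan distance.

d(A,B) = 5 + 1 + 8 = 14, d(B,C) = 3 + 2 + 3 = 8, d(A,C) = 8 + 3 + 5 = 16.
d(A,C) = 16 ≤ 14 + 8 = 22. Triangle inequality is satisfied.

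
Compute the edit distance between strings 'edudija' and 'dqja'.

Let D[i][j] be the edit distance between the first i characters of 'edudija' and the first j characters of 'dqja', with D[i][0] = i, D[0][j] = j, and D[i][j] = D[i-1][j-1] if the characters match, else 1 + min(D[i-1][j], D[i][j-1], D[i-1][j-1]). Filling the table (rows: prefixes of 'edudija', columns: prefixes of 'dqja'):
     ε  d  q  j  a
  ε  0  1  2  3  4
  e  1  1  2  3  4
  d  2  1  2  3  4
  u  3  2  2  3  4
  d  4  3  3  3  4
  i  5  4  4  4  4
  j  6  5  5  4  5
  a  7  6  6  5  4
The bottom-right entry gives D[7][4] = 4, so no sequence of fewer than 4 edits works. Backtracking through the table gives one optimal edit sequence (4 edits):
  edudija → dudija (del e @1)
  dudija → udija (del d @1)
  udija → dija (del u @1)
  dija → dqja (sub i→q @2)
Edit distance = 4.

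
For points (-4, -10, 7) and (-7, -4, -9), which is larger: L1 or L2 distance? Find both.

L1 = |-4 - (-7)| + |-10 - (-4)| + |7 - (-9)| = 3 + 6 + 16 = 25
L2 = √(3² + 6² + 16²) = √301 ≈ 17.3494
L1 ≥ L2 always (equality iff movement is along one axis); L1 > L2 here.
Ratio L1/L2 = 25/√301 ≈ 1.441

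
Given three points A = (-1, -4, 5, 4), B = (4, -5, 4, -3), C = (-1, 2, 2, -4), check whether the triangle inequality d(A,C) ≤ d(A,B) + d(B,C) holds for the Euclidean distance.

d(A,B) = √(5² + 1² + 1² + 7²) = √76 ≈ 8.7178, d(B,C) = √(5² + 7² + 2² + 1²) = √79 ≈ 8.8882, d(A,C) = √(0² + 6² + 3² + 8²) = √109 ≈ 10.4403.
d(A,C) ≈ 10.4403 ≤ 8.7178 + 8.8882 = 17.606. Triangle inequality is satisfied.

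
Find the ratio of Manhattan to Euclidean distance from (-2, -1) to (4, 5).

L1 = |-2 - 4| + |-1 - 5| = 6 + 6 = 12
L2 = √(6² + 6²) = √72 ≈ 8.4853
L1 ≥ L2 always (equality iff movement is along one axis); L1 > L2 here.
Ratio L1/L2 = 12/√72 ≈ 1.4142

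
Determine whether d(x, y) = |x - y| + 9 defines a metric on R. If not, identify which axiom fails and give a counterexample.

No. d fails identity of indiscernibles (specifically d(x,x) = 0): d(2, 2) = |2 - 2| + 9 = 0 + 9 = 9 ≠ 0.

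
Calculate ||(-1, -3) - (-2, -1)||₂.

√(Σ(x_i - y_i)²) = √((-1 - (-2))² + (-3 - (-1))²)
= √(1² + (-2)²) = √(1 + 4) = √5 ≈ 2.2361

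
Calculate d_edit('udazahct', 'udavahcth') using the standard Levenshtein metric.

Let D[i][j] be the edit distance between the first i characters of 'udazahct' and the first j characters of 'udavahcth', with D[i][0] = i, D[0][j] = j, and D[i][j] = D[i-1][j-1] if the characters match, else 1 + min(D[i-1][j], D[i][j-1], D[i-1][j-1]). Filling the table (rows: prefixes of 'udazahct', columns: prefixes of 'udavahcth'):
     ε  u  d  a  v  a  h  c  t  h
  ε  0  1  2  3  4  5  6  7  8  9
  u  1  0  1  2  3  4  5  6  7  8
  d  2  1  0  1  2  3  4  5  6  7
  a  3  2  1  0  1  2  3  4  5  6
  z  4  3  2  1  1  2  3  4  5  6
  a  5  4  3  2  2  1  2  3  4  5
  h  6  5  4  3  3  2  1  2  3  4
  c  7  6  5  4  4  3  2  1  2  3
  t  8  7  6  5  5  4  3  2  1  2
The bottom-right entry gives D[8][9] = 2, so no sequence of fewer than 2 edits works. Backtracking through the table gives one optimal edit sequence (2 edits):
  udazahct → udavahct (sub z→v @4)
  udavahct → udavahcth (ins h @9)
Edit distance = 2.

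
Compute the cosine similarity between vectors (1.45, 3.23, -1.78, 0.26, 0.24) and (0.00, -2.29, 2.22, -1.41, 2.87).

With u = (1.45, 3.23, -1.78, 0.26, 0.24), v = (0.00, -2.29, 2.22, -1.41, 2.87):
u·v = 1.45·0 + 3.23·(-2.29) + (-1.78)·2.22 + 0.26·(-1.41) + 0.24·2.87 = 0 + (-7.3967) + (-3.9516) + (-0.3666) + 0.6888 = -11.0261.
|u| = √(1.45² + 3.23² + (-1.78)² + 0.26² + 0.24²) = √(2.1025 + 10.4329 + 3.1684 + 0.0676 + 0.0576) = √15.829, |v| = √(0² + (-2.29)² + 2.22² + (-1.41)² + 2.87²) = √(0 + 5.2441 + 4.9284 + 1.9881 + 8.2369) = √20.3975.
cos θ = (u·v)/(|u||v|) = -11.0261/(√15.829·√20.3975) ≈ -0.6136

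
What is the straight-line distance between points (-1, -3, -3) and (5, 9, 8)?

√(Σ(x_i - y_i)²) = √((-1 - 5)² + (-3 - 9)² + (-3 - 8)²)
= √((-6)² + (-12)² + (-11)²) = √(36 + 144 + 121) = √301 ≈ 17.3494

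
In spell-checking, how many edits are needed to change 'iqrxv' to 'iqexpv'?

Let D[i][j] be the edit distance between the first i characters of 'iqrxv' and the first j characters of 'iqexpv', with D[i][0] = i, D[0][j] = j, and D[i][j] = D[i-1][j-1] if the characters match, else 1 + min(D[i-1][j], D[i][j-1], D[i-1][j-1]). Filling the table (rows: prefixes of 'iqrxv', columns: prefixes of 'iqexpv'):
     ε  i  q  e  x  p  v
  ε  0  1  2  3  4  5  6
  i  1  0  1  2  3  4  5
  q  2  1  0  1  2  3  4
  r  3  2  1  1  2  3  4
  x  4  3  2  2  1  2  3
  v  5  4  3  3  2  2  2
The bottom-right entry gives D[5][6] = 2, so no sequence of fewer than 2 edits works. Backtracking through the table gives one optimal edit sequence (2 edits):
  iqrxv → iqexv (sub r→e @3)
  iqexv → iqexpv (ins p @5)
Edit distance = 2.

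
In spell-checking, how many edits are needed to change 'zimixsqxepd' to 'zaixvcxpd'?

Let D[i][j] be the edit distance between the first i characters of 'zimixsqxepd' and the first j characters of 'zaixvcxpd', with D[i][0] = i, D[0][j] = j, and D[i][j] = D[i-1][j-1] if the characters match, else 1 + min(D[i-1][j], D[i][j-1], D[i-1][j-1]). Filling the table (rows: prefixes of 'zimixsqxepd', columns: prefixes of 'zaixvcxpd'):
     ε  z  a  i  x  v  c  x  p  d
  ε  0  1  2  3  4  5  6  7  8  9
  z  1  0  1  2  3  4  5  6  7  8
  i  2  1  1  1  2  3  4  5  6  7
  m  3  2  2  2  2  3  4  5  6  7
  i  4  3  3  2  3  3  4  5  6  7
  x  5  4  4  3  2  3  4  4  5  6
  s  6  5  5  4  3  3  4  5  5  6
  q  7  6  6  5  4  4  4  5  6  6
  x  8  7  7  6  5  5  5  4  5  6
  e  9  8  8  7  6  6  6  5  5  6
  p 10  9  9  8  7  7  7  6  5  6
  d 11 10 10  9  8  8  8  7  6  5
The bottom-right entry gives D[11][9] = 5, so no sequence of fewer than 5 edits works. Backtracking through the table gives one optimal edit sequence (5 edits):
  zimixsqxepd → zmixsqxepd (del i @2)
  zmixsqxepd → zaixsqxepd (sub m→a @2)
  zaixsqxepd → zaixvqxepd (sub s→v @5)
  zaixvqxepd → zaixvcxepd (sub q→c @6)
  zaixvcxepd → zaixvcxpd (del e @8)
Edit distance = 5.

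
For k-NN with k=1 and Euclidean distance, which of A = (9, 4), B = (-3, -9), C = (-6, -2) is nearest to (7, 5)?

Distances: d(A) ≈ 2.2361, d(B) ≈ 17.2047, d(C) ≈ 14.7648. Nearest: A = (9, 4) with distance 2.2361.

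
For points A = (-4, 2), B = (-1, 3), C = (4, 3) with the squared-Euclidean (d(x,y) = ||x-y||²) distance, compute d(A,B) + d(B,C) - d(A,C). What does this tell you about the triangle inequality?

d(A,B) = 3² + 1² = 10, d(B,C) = 5² + 0² = 25, d(A,C) = 8² + 1² = 65.
d(A,B) + d(B,C) - d(A,C) = 10 + 25 - 65 = 35 - 65 = -30. This is < 0, so the triangle inequality FAILS for these points (squared-Euclidean is not a metric).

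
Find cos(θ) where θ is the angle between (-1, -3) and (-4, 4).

With u = (-1, -3), v = (-4, 4):
u·v = (-1)·(-4) + (-3)·4 = 4 + (-12) = -8.
|u| = √((-1)² + (-3)²) = √10, |v| = √((-4)² + 4²) = √32, so |u||v| = √(10·32) = √320.
cos θ = (u·v)/(|u||v|) = -8/√320 ≈ -0.4472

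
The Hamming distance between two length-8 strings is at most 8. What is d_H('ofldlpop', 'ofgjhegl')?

Differing positions: 3, 4, 5, 6, 7, 8. Hamming distance = 6. The maximum possible Hamming distance for length-8 strings is 8, so d_H/8 = 6/8 = 0.75.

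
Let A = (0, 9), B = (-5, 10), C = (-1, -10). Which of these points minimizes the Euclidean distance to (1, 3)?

Distances: d(A) ≈ 6.0828, d(B) ≈ 9.2195, d(C) ≈ 13.1529. Nearest: A = (0, 9) with distance 6.0828.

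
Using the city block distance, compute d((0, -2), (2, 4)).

Σ|x_i - y_i| = |0 - 2| + |-2 - 4| = 2 + 6 = 8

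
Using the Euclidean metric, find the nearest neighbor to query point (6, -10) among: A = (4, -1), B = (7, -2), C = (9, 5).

Distances: d(A) ≈ 9.2195, d(B) ≈ 8.0623, d(C) ≈ 15.2971. Nearest: B = (7, -2) with distance 8.0623.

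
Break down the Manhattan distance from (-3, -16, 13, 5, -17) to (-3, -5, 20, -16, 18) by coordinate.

Σ|x_i - y_i| = |-3 - (-3)| + |-16 - (-5)| + |13 - 20| + |5 - (-16)| + |-17 - 18| = 0 + 11 + 7 + 21 + 35 = 74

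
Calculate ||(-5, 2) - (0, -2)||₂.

√(Σ(x_i - y_i)²) = √((-5 - 0)² + (2 - (-2))²)
= √((-5)² + 4²) = √(25 + 16) = √41 ≈ 6.4031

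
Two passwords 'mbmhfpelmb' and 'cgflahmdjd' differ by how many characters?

Differing positions: 1, 2, 3, 4, 5, 6, 7, 8, 9, 10. Hamming distance = 10.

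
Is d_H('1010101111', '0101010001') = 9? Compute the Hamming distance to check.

Differing positions: 1, 2, 3, 4, 5, 6, 7, 8, 9. Hamming distance = 9, so the claim is true.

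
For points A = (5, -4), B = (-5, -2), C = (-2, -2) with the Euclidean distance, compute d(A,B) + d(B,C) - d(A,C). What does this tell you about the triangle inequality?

d(A,B) = √(10² + 2²) = √104 ≈ 10.198, d(B,C) = √(3² + 0²) = √9 = 3, d(A,C) = √(7² + 2²) = √53 ≈ 7.2801.
d(A,B) + d(B,C) - d(A,C) = 10.198 + 3 - 7.2801 = 13.198 - 7.2801 = 5.9179 (to 4 decimal places). This is ≥ 0, so the triangle inequality holds for these points.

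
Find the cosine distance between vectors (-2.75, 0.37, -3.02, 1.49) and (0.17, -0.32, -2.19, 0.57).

With u = (-2.75, 0.37, -3.02, 1.49), v = (0.17, -0.32, -2.19, 0.57):
u·v = (-2.75)·0.17 + 0.37·(-0.32) + (-3.02)·(-2.19) + 1.49·0.57 = (-0.4675) + (-0.1184) + 6.6138 + 0.8493 = 6.8772.
|u| = √((-2.75)² + 0.37² + (-3.02)² + 1.49²) = √(7.5625 + 0.1369 + 9.1204 + 2.2201) = √19.0399, |v| = √(0.17² + (-0.32)² + (-2.19)² + 0.57²) = √(0.0289 + 0.1024 + 4.7961 + 0.3249) = √5.2523.
cos θ = (u·v)/(|u||v|) = 6.8772/(√19.0399·√5.2523) ≈ 0.6877
Cosine distance = 1 - cos θ ≈ 1 - 0.6877 = 0.3123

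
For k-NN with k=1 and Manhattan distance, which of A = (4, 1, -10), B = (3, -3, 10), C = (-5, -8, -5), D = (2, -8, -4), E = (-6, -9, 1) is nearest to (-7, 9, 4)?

Distances: d(A) = 33, d(B) = 28, d(C) = 28, d(D) = 34, d(E) = 22. Nearest: E = (-6, -9, 1) with distance 22.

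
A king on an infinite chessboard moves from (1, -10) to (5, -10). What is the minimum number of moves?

max(|x_i - y_i|) = max(|1 - 5|, |-10 - (-10)|) = max(4, 0) = 4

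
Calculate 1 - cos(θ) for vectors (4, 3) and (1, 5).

With u = (4, 3), v = (1, 5):
u·v = 4·1 + 3·5 = 4 + 15 = 19.
|u| = √(4² + 3²) = √25, |v| = √(1² + 5²) = √26, so |u||v| = √(25·26) = √650.
cos θ = (u·v)/(|u||v|) = 19/√650 ≈ 0.7452
Cosine distance = 1 - cos θ ≈ 1 - 0.7452 = 0.2548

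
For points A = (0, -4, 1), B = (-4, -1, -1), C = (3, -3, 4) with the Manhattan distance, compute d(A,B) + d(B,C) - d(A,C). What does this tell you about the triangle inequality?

d(A,B) = 4 + 3 + 2 = 9, d(B,C) = 7 + 2 + 5 = 14, d(A,C) = 3 + 1 + 3 = 7.
d(A,B) + d(B,C) - d(A,C) = 9 + 14 - 7 = 23 - 7 = 16. This is ≥ 0, so the triangle inequality holds for these points.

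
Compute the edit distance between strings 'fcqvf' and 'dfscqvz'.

Let D[i][j] be the edit distance between the first i characters of 'fcqvf' and the first j characters of 'dfscqvz', with D[i][0] = i, D[0][j] = j, and D[i][j] = D[i-1][j-1] if the characters match, else 1 + min(D[i-1][j], D[i][j-1], D[i-1][j-1]). Filling the table (rows: prefixes of 'fcqvf', columns: prefixes of 'dfscqvz'):
     ε  d  f  s  c  q  v  z
  ε  0  1  2  3  4  5  6  7
  f  1  1  1  2  3  4  5  6
  c  2  2  2  2  2  3  4  5
  q  3  3  3  3  3  2  3  4
  v  4  4  4  4  4  3  2  3
  f  5  5  4  5  5  4  3  3
The bottom-right entry gives D[5][7] = 3, so no sequence of fewer than 3 edits works. Backtracking through the table gives one optimal edit sequence (3 edits):
  fcqvf → dfcqvf (ins d @1)
  dfcqvf → dfscqvf (ins s @3)
  dfscqvf → dfscqvz (sub f→z @7)
Edit distance = 3.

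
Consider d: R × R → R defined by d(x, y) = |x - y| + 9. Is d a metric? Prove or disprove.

No. d fails identity of indiscernibles (specifically d(x,x) = 0): d(0, 0) = |0 - 0| + 9 = 0 + 9 = 9 ≠ 0.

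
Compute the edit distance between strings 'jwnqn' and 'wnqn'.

Let D[i][j] be the edit distance between the first i characters of 'jwnqn' and the first j characters of 'wnqn', with D[i][0] = i, D[0][j] = j, and D[i][j] = D[i-1][j-1] if the characters match, else 1 + min(D[i-1][j], D[i][j-1], D[i-1][j-1]). Filling the table (rows: prefixes of 'jwnqn', columns: prefixes of 'wnqn'):
     ε  w  n  q  n
  ε  0  1  2  3  4
  j  1  1  2  3  4
  w  2  1  2  3  4
  n  3  2  1  2  3
  q  4  3  2  1  2
  n  5  4  3  2  1
The bottom-right entry gives D[5][4] = 1, so no sequence of fewer than 1 edit works. Backtracking through the table gives one optimal edit sequence (1 edit):
  jwnqn → wnqn (del j @1)
Edit distance = 1.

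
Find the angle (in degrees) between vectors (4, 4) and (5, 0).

With u = (4, 4), v = (5, 0):
u·v = 4·5 + 4·0 = 20 + 0 = 20.
|u| = √(4² + 4²) = √32, |v| = √(5² + 0²) = √25, so |u||v| = √(32·25) = √800.
cos θ = (u·v)/(|u||v|) = 20/√800 ≈ 0.707107
θ = arccos(0.707107) ≈ 45°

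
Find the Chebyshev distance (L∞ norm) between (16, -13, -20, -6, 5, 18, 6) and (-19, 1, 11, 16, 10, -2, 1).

max(|x_i - y_i|) = max(|16 - (-19)|, |-13 - 1|, |-20 - 11|, |-6 - 16|, |5 - 10|, |18 - (-2)|, |6 - 1|) = max(35, 14, 31, 22, 5, 20, 5) = 35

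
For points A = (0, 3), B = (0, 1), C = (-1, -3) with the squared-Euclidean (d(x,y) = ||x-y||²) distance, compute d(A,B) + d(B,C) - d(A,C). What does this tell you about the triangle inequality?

d(A,B) = 0² + 2² = 4, d(B,C) = 1² + 4² = 17, d(A,C) = 1² + 6² = 37.
d(A,B) + d(B,C) - d(A,C) = 4 + 17 - 37 = 21 - 37 = -16. This is < 0, so the triangle inequality FAILS for these points (squared-Euclidean is not a metric).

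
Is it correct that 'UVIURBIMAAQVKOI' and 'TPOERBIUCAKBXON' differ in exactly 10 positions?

Differing positions: 1, 2, 3, 4, 8, 9, 11, 12, 13, 15. Hamming distance = 10, so the claim is true.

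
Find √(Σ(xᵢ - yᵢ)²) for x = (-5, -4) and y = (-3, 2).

√(Σ(x_i - y_i)²) = √((-5 - (-3))² + (-4 - 2)²)
= √((-2)² + (-6)²) = √(4 + 36) = √40 ≈ 6.3246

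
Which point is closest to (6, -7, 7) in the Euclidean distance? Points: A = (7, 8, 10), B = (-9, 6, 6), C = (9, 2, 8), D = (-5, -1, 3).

Distances: d(A) ≈ 15.3297, d(B) ≈ 19.8746, d(C) ≈ 9.5394, d(D) ≈ 13.1529. Nearest: C = (9, 2, 8) with distance 9.5394.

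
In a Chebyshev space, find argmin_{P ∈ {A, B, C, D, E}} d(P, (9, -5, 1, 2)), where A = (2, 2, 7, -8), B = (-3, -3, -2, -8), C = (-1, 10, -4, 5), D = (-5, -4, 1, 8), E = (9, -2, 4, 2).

Distances: d(A) = 10, d(B) = 12, d(C) = 15, d(D) = 14, d(E) = 3. Nearest: E = (9, -2, 4, 2) with distance 3.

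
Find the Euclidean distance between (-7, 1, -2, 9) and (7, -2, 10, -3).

√(Σ(x_i - y_i)²) = √((-7 - 7)² + (1 - (-2))² + (-2 - 10)² + (9 - (-3))²)
= √((-14)² + 3² + (-12)² + 12²) = √(196 + 9 + 144 + 144) = √493 ≈ 22.2036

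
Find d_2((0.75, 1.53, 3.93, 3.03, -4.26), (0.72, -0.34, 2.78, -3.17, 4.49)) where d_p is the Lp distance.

(Σ|x_i - y_i|^2)^(1/2) = (|0.75 - 0.72|^2 + |1.53 - (-0.34)|^2 + |3.93 - 2.78|^2 + |3.03 - (-3.17)|^2 + |-4.26 - 4.49|^2)^(1/2)
= (0.03^2 + 1.87^2 + 1.15^2 + 6.2^2 + 8.75^2)^(1/2) = (0.0009 + 3.4969 + 1.3225 + 38.44 + 76.5625)^(1/2) = (119.8228)^(1/2) ≈ 10.9464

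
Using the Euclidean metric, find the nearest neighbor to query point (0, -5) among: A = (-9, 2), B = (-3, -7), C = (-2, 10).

Distances: d(A) ≈ 11.4018, d(B) ≈ 3.6056, d(C) ≈ 15.1327. Nearest: B = (-3, -7) with distance 3.6056.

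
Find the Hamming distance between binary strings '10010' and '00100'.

Differing positions: 1, 3, 4. Hamming distance = 3.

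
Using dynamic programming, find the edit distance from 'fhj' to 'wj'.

Let D[i][j] be the edit distance between the first i characters of 'fhj' and the first j characters of 'wj', with D[i][0] = i, D[0][j] = j, and D[i][j] = D[i-1][j-1] if the characters match, else 1 + min(D[i-1][j], D[i][j-1], D[i-1][j-1]). Filling the table (rows: prefixes of 'fhj', columns: prefixes of 'wj'):
     ε  w  j
  ε  0  1  2
  f  1  1  2
  h  2  2  2
  j  3  3  2
The bottom-right entry gives D[3][2] = 2, so no sequence of fewer than 2 edits works. Backtracking through the table gives one optimal edit sequence (2 edits):
  fhj → hj (del f @1)
  hj → wj (sub h→w @1)
Edit distance = 2.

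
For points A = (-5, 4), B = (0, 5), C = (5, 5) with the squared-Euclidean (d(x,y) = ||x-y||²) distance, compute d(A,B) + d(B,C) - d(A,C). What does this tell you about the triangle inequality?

d(A,B) = 5² + 1² = 26, d(B,C) = 5² + 0² = 25, d(A,C) = 10² + 1² = 101.
d(A,B) + d(B,C) - d(A,C) = 26 + 25 - 101 = 51 - 101 = -50. This is < 0, so the triangle inequality FAILS for these points (squared-Euclidean is not a metric).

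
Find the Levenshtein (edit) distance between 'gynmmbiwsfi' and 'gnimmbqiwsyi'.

Let D[i][j] be the edit distance between the first i characters of 'gynmmbiwsfi' and the first j characters of 'gnimmbqiwsyi', with D[i][0] = i, D[0][j] = j, and D[i][j] = D[i-1][j-1] if the characters match, else 1 + min(D[i-1][j], D[i][j-1], D[i-1][j-1]). Filling the table (rows: prefixes of 'gynmmbiwsfi', columns: prefixes of 'gnimmbqiwsyi'):
     ε  g  n  i  m  m  b  q  i  w  s  y  i
  ε  0  1  2  3  4  5  6  7  8  9 10 11 12
  g  1  0  1  2  3  4  5  6  7  8  9 10 11
  y  2  1  1  2  3  4  5  6  7  8  9  9 10
  n  3  2  1  2  3  4  5  6  7  8  9 10 10
  m  4  3  2  2  2  3  4  5  6  7  8  9 10
  m  5  4  3  3  2  2  3  4  5  6  7  8  9
  b  6  5  4  4  3  3  2  3  4  5  6  7  8
  i  7  6  5  4  4  4  3  3  3  4  5  6  7
  w  8  7  6  5  5  5  4  4  4  3  4  5  6
  s  9  8  7  6  6  6  5  5  5  4  3  4  5
  f 10  9  8  7  7  7  6  6  6  5  4  4  5
  i 11 10  9  8  8  8  7  7  6  6  5  5  4
The bottom-right entry gives D[11][12] = 4, so no sequence of fewer than 4 edits works. Backtracking through the table gives one optimal edit sequence (4 edits):
  gynmmbiwsfi → gnnmmbiwsfi (sub y→n @2)
  gnnmmbiwsfi → gnimmbiwsfi (sub n→i @3)
  gnimmbiwsfi → gnimmbqiwsfi (ins q @7)
  gnimmbqiwsfi → gnimmbqiwsyi (sub f→y @11)
Edit distance = 4.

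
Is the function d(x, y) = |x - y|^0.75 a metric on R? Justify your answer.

Yes. With 0 < p = 0.75 ≤ 1, d(x,y) = |x-y|^0.75 is a metric on R. Non-negativity and symmetry are immediate; |x-y|^0.75 = 0 ⟺ |x-y| = 0 ⟺ x = y. For the triangle inequality, the function t ↦ t^0.75 is subadditive on [0,∞) when p ≤ 1, so |x-z|^0.75 ≤ (|x-y| + |y-z|)^0.75 ≤ |x-y|^0.75 + |y-z|^0.75.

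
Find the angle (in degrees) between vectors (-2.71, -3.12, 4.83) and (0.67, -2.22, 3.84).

With u = (-2.71, -3.12, 4.83), v = (0.67, -2.22, 3.84):
u·v = (-2.71)·0.67 + (-3.12)·(-2.22) + 4.83·3.84 = (-1.8157) + 6.9264 + 18.5472 = 23.6579.
|u| = √((-2.71)² + (-3.12)² + 4.83²) = √(7.3441 + 9.7344 + 23.3289) = √40.4074, |v| = √(0.67² + (-2.22)² + 3.84²) = √(0.4489 + 4.9284 + 14.7456) = √20.1229.
cos θ = (u·v)/(|u||v|) = 23.6579/(√40.4074·√20.1229) ≈ 0.829661
θ = arccos(0.829661) ≈ 33.94°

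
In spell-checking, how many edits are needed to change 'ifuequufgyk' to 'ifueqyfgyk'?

Let D[i][j] be the edit distance between the first i characters of 'ifuequufgyk' and the first j characters of 'ifueqyfgyk', with D[i][0] = i, D[0][j] = j, and D[i][j] = D[i-1][j-1] if the characters match, else 1 + min(D[i-1][j], D[i][j-1], D[i-1][j-1]). Filling the table (rows: prefixes of 'ifuequufgyk', columns: prefixes of 'ifueqyfgyk'):
     ε  i  f  u  e  q  y  f  g  y  k
  ε  0  1  2  3  4  5  6  7  8  9 10
  i  1  0  1  2  3  4  5  6  7  8  9
  f  2  1  0  1  2  3  4  5  6  7  8
  u  3  2  1  0  1  2  3  4  5  6  7
  e  4  3  2  1  0  1  2  3  4  5  6
  q  5  4  3  2  1  0  1  2  3  4  5
  u  6  5  4  3  2  1  1  2  3  4  5
  u  7  6  5  4  3  2  2  2  3  4  5
  f  8  7  6  5  4  3  3  2  3  4  5
  g  9  8  7  6  5  4  4  3  2  3  4
  y 10  9  8  7  6  5  4  4  3  2  3
  k 11 10  9  8  7  6  5  5  4  3  2
The bottom-right entry gives D[11][10] = 2, so no sequence of fewer than 2 edits works. Backtracking through the table gives one optimal edit sequence (2 edits):
  ifuequufgyk → ifuequfgyk (del u @6)
  ifuequfgyk → ifueqyfgyk (sub u→y @6)
Edit distance = 2.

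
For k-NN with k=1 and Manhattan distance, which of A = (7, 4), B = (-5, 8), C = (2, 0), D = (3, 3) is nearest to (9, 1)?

Distances: d(A) = 5, d(B) = 21, d(C) = 8, d(D) = 8. Nearest: A = (7, 4) with distance 5.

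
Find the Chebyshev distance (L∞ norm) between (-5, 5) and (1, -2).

max(|x_i - y_i|) = max(|-5 - 1|, |5 - (-2)|) = max(6, 7) = 7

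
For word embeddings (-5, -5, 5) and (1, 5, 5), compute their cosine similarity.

With u = (-5, -5, 5), v = (1, 5, 5):
u·v = (-5)·1 + (-5)·5 + 5·5 = (-5) + (-25) + 25 = -5.
|u| = √((-5)² + (-5)² + 5²) = √75, |v| = √(1² + 5² + 5²) = √51, so |u||v| = √(75·51) = √3825.
cos θ = (u·v)/(|u||v|) = -5/√3825 ≈ -0.0808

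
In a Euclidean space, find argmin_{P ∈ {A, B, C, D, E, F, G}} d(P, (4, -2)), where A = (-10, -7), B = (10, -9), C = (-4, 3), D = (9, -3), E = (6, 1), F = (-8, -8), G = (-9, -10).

Distances: d(A) ≈ 14.8661, d(B) ≈ 9.2195, d(C) ≈ 9.434, d(D) ≈ 5.099, d(E) ≈ 3.6056, d(F) ≈ 13.4164, d(G) ≈ 15.2643. Nearest: E = (6, 1) with distance 3.6056.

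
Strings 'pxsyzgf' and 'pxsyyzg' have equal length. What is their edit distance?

Let D[i][j] be the edit distance between the first i characters of 'pxsyzgf' and the first j characters of 'pxsyyzg', with D[i][0] = i, D[0][j] = j, and D[i][j] = D[i-1][j-1] if the characters match, else 1 + min(D[i-1][j], D[i][j-1], D[i-1][j-1]). Filling the table (rows: prefixes of 'pxsyzgf', columns: prefixes of 'pxsyyzg'):
     ε  p  x  s  y  y  z  g
  ε  0  1  2  3  4  5  6  7
  p  1  0  1  2  3  4  5  6
  x  2  1  0  1  2  3  4  5
  s  3  2  1  0  1  2  3  4
  y  4  3  2  1  0  1  2  3
  z  5  4  3  2  1  1  1  2
  g  6  5  4  3  2  2  2  1
  f  7  6  5  4  3  3  3  2
The bottom-right entry gives D[7][7] = 2, so no sequence of fewer than 2 edits works. Backtracking through the table gives one optimal edit sequence (2 edits):
  pxsyzgf → pxsyyzgf (ins y @4)
  pxsyyzgf → pxsyyzg (del f @8)
Edit distance = 2.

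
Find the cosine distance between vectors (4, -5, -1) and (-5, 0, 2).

With u = (4, -5, -1), v = (-5, 0, 2):
u·v = 4·(-5) + (-5)·0 + (-1)·2 = (-20) + 0 + (-2) = -22.
|u| = √(4² + (-5)² + (-1)²) = √42, |v| = √((-5)² + 0² + 2²) = √29, so |u||v| = √(42·29) = √1218.
cos θ = (u·v)/(|u||v|) = -22/√1218 ≈ -0.6304
Cosine distance = 1 - cos θ ≈ 1 - (-0.6304) = 1.6304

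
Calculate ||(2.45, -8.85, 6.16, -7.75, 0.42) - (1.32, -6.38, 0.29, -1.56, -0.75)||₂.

√(Σ(x_i - y_i)²) = √((2.45 - 1.32)² + (-8.85 - (-6.38))² + (6.16 - 0.29)² + (-7.75 - (-1.56))² + (0.42 - (-0.75))²)
= √(1.13² + (-2.47)² + 5.87² + (-6.19)² + 1.17²) = √(1.2769 + 6.1009 + 34.4569 + 38.3161 + 1.3689) = √81.5197 ≈ 9.0288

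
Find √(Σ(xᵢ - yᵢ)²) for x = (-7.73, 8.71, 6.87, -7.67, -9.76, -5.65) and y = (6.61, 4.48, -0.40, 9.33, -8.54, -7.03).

√(Σ(x_i - y_i)²) = √((-7.73 - 6.61)² + (8.71 - 4.48)² + (6.87 - (-0.4))² + (-7.67 - 9.33)² + (-9.76 - (-8.54))² + (-5.65 - (-7.03))²)
= √((-14.34)² + 4.23² + 7.27² + (-17)² + (-1.22)² + 1.38²) = √(205.6356 + 17.8929 + 52.8529 + 289 + 1.4884 + 1.9044) = √568.7742 ≈ 23.849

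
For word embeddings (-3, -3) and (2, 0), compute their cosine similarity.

With u = (-3, -3), v = (2, 0):
u·v = (-3)·2 + (-3)·0 = (-6) + 0 = -6.
|u| = √((-3)² + (-3)²) = √18, |v| = √(2² + 0²) = √4, so |u||v| = √(18·4) = √72.
cos θ = (u·v)/(|u||v|) = -6/√72 ≈ -0.7071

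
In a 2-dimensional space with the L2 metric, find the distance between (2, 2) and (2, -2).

(Σ|x_i - y_i|^2)^(1/2) = (|2 - 2|^2 + |2 - (-2)|^2)^(1/2)
= (0^2 + 4^2)^(1/2) = (0 + 16)^(1/2) = (16)^(1/2) = 4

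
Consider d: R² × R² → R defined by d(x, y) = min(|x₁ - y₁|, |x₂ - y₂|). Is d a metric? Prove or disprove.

No. d fails identity of indiscernibles: take x = (2, 0) and y = (2, 3). Then d(x,y) = min(|2 - 2|, |0 - 3|) = min(0, 3) = 0, yet x ≠ y.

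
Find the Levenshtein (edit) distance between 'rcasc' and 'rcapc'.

Let D[i][j] be the edit distance between the first i characters of 'rcasc' and the first j characters of 'rcapc', with D[i][0] = i, D[0][j] = j, and D[i][j] = D[i-1][j-1] if the characters match, else 1 + min(D[i-1][j], D[i][j-1], D[i-1][j-1]). Filling the table (rows: prefixes of 'rcasc', columns: prefixes of 'rcapc'):
     ε  r  c  a  p  c
  ε  0  1  2  3  4  5
  r  1  0  1  2  3  4
  c  2  1  0  1  2  3
  a  3  2  1  0  1  2
  s  4  3  2  1  1  2
  c  5  4  3  2  2  1
The bottom-right entry gives D[5][5] = 1, so no sequence of fewer than 1 edit works. Backtracking through the table gives one optimal edit sequence (1 edit):
  rcasc → rcapc (sub s→p @4)
Edit distance = 1.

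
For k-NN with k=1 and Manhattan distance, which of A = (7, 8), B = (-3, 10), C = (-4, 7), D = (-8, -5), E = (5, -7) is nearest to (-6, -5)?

Distances: d(A) = 26, d(B) = 18, d(C) = 14, d(D) = 2, d(E) = 13. Nearest: D = (-8, -5) with distance 2.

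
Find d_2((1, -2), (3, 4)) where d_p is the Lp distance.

(Σ|x_i - y_i|^2)^(1/2) = (|1 - 3|^2 + |-2 - 4|^2)^(1/2)
= (2^2 + 6^2)^(1/2) = (4 + 36)^(1/2) = (40)^(1/2) ≈ 6.3246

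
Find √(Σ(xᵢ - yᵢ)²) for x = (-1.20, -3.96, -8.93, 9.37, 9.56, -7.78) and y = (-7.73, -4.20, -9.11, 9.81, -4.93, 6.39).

√(Σ(x_i - y_i)²) = √((-1.2 - (-7.73))² + (-3.96 - (-4.2))² + (-8.93 - (-9.11))² + (9.37 - 9.81)² + (9.56 - (-4.93))² + (-7.78 - 6.39)²)
= √(6.53² + 0.24² + 0.18² + (-0.44)² + 14.49² + (-14.17)²) = √(42.6409 + 0.0576 + 0.0324 + 0.1936 + 209.9601 + 200.7889) = √453.6735 ≈ 21.2996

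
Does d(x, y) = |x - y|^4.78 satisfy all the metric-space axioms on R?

No. d(x,y) = |x-y|^4.78 fails the triangle inequality since p = 4.78 > 1. Counterexample: x = -1, y = 2, z = 10. d(x,z) = |-1 - 10|^4.78 = 11^4.78 ≈ 95029.1917, but d(x,y) + d(y,z) = 3^4.78 + 8^4.78 ≈ 190.8269 + 20738.156 = 20928.9829. Since 95029.1917 > 20928.9829, the triangle inequality is violated.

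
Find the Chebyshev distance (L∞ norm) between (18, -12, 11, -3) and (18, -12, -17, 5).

max(|x_i - y_i|) = max(|18 - 18|, |-12 - (-12)|, |11 - (-17)|, |-3 - 5|) = max(0, 0, 28, 8) = 28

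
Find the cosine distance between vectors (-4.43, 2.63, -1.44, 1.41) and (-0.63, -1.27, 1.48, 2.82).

With u = (-4.43, 2.63, -1.44, 1.41), v = (-0.63, -1.27, 1.48, 2.82):
u·v = (-4.43)·(-0.63) + 2.63·(-1.27) + (-1.44)·1.48 + 1.41·2.82 = 2.7909 + (-3.3401) + (-2.1312) + 3.9762 = 1.2958.
|u| = √((-4.43)² + 2.63² + (-1.44)² + 1.41²) = √(19.6249 + 6.9169 + 2.0736 + 1.9881) = √30.6035, |v| = √((-0.63)² + (-1.27)² + 1.48² + 2.82²) = √(0.3969 + 1.6129 + 2.1904 + 7.9524) = √12.1526.
cos θ = (u·v)/(|u||v|) = 1.2958/(√30.6035·√12.1526) ≈ 0.0672
Cosine distance = 1 - cos θ ≈ 1 - 0.0672 = 0.9328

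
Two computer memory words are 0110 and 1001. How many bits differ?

Differing positions: 1, 2, 3, 4. Hamming distance = 4.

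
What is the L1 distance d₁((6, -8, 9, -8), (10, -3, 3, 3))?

Σ|x_i - y_i| = |6 - 10| + |-8 - (-3)| + |9 - 3| + |-8 - 3| = 4 + 5 + 6 + 11 = 26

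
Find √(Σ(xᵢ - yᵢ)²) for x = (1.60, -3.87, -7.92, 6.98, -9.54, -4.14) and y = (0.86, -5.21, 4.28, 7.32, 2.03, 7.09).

√(Σ(x_i - y_i)²) = √((1.6 - 0.86)² + (-3.87 - (-5.21))² + (-7.92 - 4.28)² + (6.98 - 7.32)² + (-9.54 - 2.03)² + (-4.14 - 7.09)²)
= √(0.74² + 1.34² + (-12.2)² + (-0.34)² + (-11.57)² + (-11.23)²) = √(0.5476 + 1.7956 + 148.84 + 0.1156 + 133.8649 + 126.1129) = √411.2766 ≈ 20.28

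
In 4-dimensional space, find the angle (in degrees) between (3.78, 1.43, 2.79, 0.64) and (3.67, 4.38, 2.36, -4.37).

With u = (3.78, 1.43, 2.79, 0.64), v = (3.67, 4.38, 2.36, -4.37):
u·v = 3.78·3.67 + 1.43·4.38 + 2.79·2.36 + 0.64·(-4.37) = 13.8726 + 6.2634 + 6.5844 + (-2.7968) = 23.9236.
|u| = √(3.78² + 1.43² + 2.79² + 0.64²) = √(14.2884 + 2.0449 + 7.7841 + 0.4096) = √24.527, |v| = √(3.67² + 4.38² + 2.36² + (-4.37)²) = √(13.4689 + 19.1844 + 5.5696 + 19.0969) = √57.3198.
cos θ = (u·v)/(|u||v|) = 23.9236/(√24.527·√57.3198) ≈ 0.638046
θ = arccos(0.638046) ≈ 50.35°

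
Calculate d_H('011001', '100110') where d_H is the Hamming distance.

Differing positions: 1, 2, 3, 4, 5, 6. Hamming distance = 6.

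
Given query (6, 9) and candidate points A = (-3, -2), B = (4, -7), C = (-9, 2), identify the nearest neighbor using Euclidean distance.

Distances: d(A) ≈ 14.2127, d(B) ≈ 16.1245, d(C) ≈ 16.5529. Nearest: A = (-3, -2) with distance 14.2127.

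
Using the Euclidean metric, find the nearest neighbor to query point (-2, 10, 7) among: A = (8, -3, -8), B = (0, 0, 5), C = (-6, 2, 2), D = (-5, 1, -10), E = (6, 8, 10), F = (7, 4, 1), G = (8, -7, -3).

Distances: d(A) ≈ 22.2261, d(B) ≈ 10.3923, d(C) ≈ 10.247, d(D) ≈ 19.4679, d(E) ≈ 8.775, d(F) ≈ 12.3693, d(G) ≈ 22.1133. Nearest: E = (6, 8, 10) with distance 8.775.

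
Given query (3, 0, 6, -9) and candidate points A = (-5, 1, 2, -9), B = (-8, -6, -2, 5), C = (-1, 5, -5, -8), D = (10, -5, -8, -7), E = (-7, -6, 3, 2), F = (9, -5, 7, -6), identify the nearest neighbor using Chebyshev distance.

Distances: d(A) = 8, d(B) = 14, d(C) = 11, d(D) = 14, d(E) = 11, d(F) = 6. Nearest: F = (9, -5, 7, -6) with distance 6.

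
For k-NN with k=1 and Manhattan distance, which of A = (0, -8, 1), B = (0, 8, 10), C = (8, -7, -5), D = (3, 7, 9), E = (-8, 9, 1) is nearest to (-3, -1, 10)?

Distances: d(A) = 19, d(B) = 12, d(C) = 32, d(D) = 15, d(E) = 24. Nearest: B = (0, 8, 10) with distance 12.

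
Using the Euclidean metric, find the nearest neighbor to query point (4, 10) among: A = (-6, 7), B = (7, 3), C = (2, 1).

Distances: d(A) ≈ 10.4403, d(B) ≈ 7.6158, d(C) ≈ 9.2195. Nearest: B = (7, 3) with distance 7.6158.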